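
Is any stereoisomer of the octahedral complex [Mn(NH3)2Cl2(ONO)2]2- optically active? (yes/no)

An octahedron has six vertices in three trans pairs; every non-trans pair is cis.
Working through the distinct placements yields 5 geometric isomers: NH3 trans, Cl trans, ONO trans; NH3 cis, Cl trans, ONO cis; NH3 cis, Cl cis, ONO trans; NH3 cis, Cl cis, ONO cis (chiral); NH3 trans, Cl cis, ONO cis.
One of these lacks any improper symmetry element and so occurs as an enantiomeric pair, giving 5 + 1 = 6 stereoisomers in total.

yes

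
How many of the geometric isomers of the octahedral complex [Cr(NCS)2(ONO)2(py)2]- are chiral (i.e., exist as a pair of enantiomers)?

1

The distinct arrangements are (5 in all): NCS trans, ONO trans, py trans; NCS trans, ONO cis, py cis; NCS cis, ONO cis, py trans; NCS cis, ONO cis, py cis (chiral); NCS cis, ONO trans, py cis.
One of these lacks any improper symmetry element and so occurs as an enantiomeric pair, giving 5 + 1 = 6 stereoisomers in total.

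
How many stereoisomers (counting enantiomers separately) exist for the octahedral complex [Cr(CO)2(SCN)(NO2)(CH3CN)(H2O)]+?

15

Systematic enumeration (placing each ligand type in turn and discarding arrangements equivalent by rotation or reflection) gives 9 geometric isomers.
Of these, 6 lack any improper symmetry element and so occur as enantiomeric pairs, giving 9 + 6 = 15 stereoisomers in total.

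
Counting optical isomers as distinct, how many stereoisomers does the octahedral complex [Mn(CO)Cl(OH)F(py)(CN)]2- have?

An octahedron has six vertices in three trans pairs; every non-trans pair is cis.
Systematic enumeration (placing each ligand type in turn and discarding arrangements equivalent by rotation or reflection) gives 15 geometric isomers.
Of these, 15 lack any improper symmetry element and so occur as enantiomeric pairs, giving 15 + 15 = 30 stereoisomers in total.

30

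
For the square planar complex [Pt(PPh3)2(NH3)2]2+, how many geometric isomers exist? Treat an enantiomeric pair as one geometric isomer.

2

A square has two trans pairs of vertices; adjacent vertices are cis.
The distinct arrangements are (2 in all): PPh3 cis; PPh3 trans.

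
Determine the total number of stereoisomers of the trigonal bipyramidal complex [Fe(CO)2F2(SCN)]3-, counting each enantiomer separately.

In a trigonal bipyramid the two axial positions differ from the three equatorial ones.
Systematic enumeration (placing each ligand type in turn and discarding arrangements equivalent by rotation or reflection) gives 5 geometric isomers.
One of these lacks any improper symmetry element and so occurs as an enantiomeric pair, giving 5 + 1 = 6 stereoisomers in total.

6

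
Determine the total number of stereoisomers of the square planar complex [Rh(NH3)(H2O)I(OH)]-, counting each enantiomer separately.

3

A square has two trans pairs of vertices; adjacent vertices are cis.
The distinct arrangements are (3 in all): (H2O/NH3 trans, I/OH trans); (H2O/OH trans, I/NH3 trans); (H2O/I trans, NH3/OH trans).
Each arrangement has an internal mirror plane or centre of symmetry, so none is chiral.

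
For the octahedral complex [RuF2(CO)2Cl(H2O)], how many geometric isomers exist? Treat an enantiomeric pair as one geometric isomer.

6

Working through the distinct placements yields 6 geometric isomers: F cis, CO trans; F trans, CO trans; F cis, CO cis (3 arrangements, 2 chiral); F trans, CO cis.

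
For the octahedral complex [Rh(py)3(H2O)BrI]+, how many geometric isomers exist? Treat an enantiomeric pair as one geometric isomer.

4

In an octahedral complex each vertex has one trans partner and four cis neighbours.
Working through the distinct placements yields 4 geometric isomers: py mer (3 arrangements); py fac (chiral).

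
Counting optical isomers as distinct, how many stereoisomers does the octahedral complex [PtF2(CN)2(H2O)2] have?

6

In an octahedral complex each vertex has one trans partner and four cis neighbours.
Working through the distinct placements yields 5 geometric isomers: F trans, CN trans, H2O trans; F cis, CN trans, H2O cis; F cis, CN cis, H2O trans; F cis, CN cis, H2O cis (chiral); F trans, CN cis, H2O cis.
One of these lacks any improper symmetry element and so occurs as an enantiomeric pair, giving 5 + 1 = 6 stereoisomers in total.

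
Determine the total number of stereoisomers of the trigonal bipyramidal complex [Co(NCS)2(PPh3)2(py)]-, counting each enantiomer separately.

6

Exhaustive case analysis gives 5 geometric isomers.
One of these lacks any improper symmetry element and so occurs as an enantiomeric pair, giving 5 + 1 = 6 stereoisomers in total.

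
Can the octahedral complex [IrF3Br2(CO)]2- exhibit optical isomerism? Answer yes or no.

An octahedron has six vertices in three trans pairs; every non-trans pair is cis.
Working through the distinct placements yields 3 geometric isomers: F mer, Br trans; F mer, Br cis; F fac, Br cis.
Each arrangement has an internal mirror plane or centre of symmetry, so none is chiral.

no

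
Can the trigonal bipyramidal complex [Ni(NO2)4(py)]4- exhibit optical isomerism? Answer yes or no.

A trigonal bipyramid has two axial and three equatorial sites, which are chemically inequivalent.
Working through the distinct placements yields 2 geometric isomers: py equatorial; py axial.
Each arrangement has an internal mirror plane or centre of symmetry, so none is chiral.

no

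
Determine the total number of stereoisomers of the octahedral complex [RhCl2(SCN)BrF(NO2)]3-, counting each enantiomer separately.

The six octahedral sites form three mutually perpendicular trans pairs.
Placing the ligands in turn and identifying arrangements related by rotation or reflection leaves 9 distinct geometric isomers.
Of these, 6 lack any improper symmetry element and so occur as enantiomeric pairs, giving 9 + 6 = 15 stereoisomers in total.

15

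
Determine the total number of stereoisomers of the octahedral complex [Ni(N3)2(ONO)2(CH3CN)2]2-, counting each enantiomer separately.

In an octahedral complex each vertex has one trans partner and four cis neighbours.
Systematic placement gives 5 geometric isomers: N3 trans, ONO trans, CH3CN trans; N3 cis, ONO cis, CH3CN trans; N3 cis, ONO trans, CH3CN cis; N3 cis, ONO cis, CH3CN cis (chiral); N3 trans, ONO cis, CH3CN cis.
One of these lacks any improper symmetry element and so occurs as an enantiomeric pair, giving 5 + 1 = 6 stereoisomers in total.

6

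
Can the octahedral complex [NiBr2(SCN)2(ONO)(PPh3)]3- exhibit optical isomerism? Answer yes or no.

yes

In an octahedral complex each vertex has one trans partner and four cis neighbours.
Working through the distinct placements yields 6 geometric isomers: Br trans, SCN trans; Br trans, SCN cis; Br cis, SCN trans; Br cis, SCN cis (3 arrangements, 2 chiral).
Of these, 2 lack any improper symmetry element and so occur as enantiomeric pairs, giving 6 + 2 = 8 stereoisomers in total.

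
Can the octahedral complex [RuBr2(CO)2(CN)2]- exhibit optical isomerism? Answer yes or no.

An octahedron has six vertices in three trans pairs; every non-trans pair is cis.
The distinct arrangements are (5 in all): Br trans, CO trans, CN trans; Br trans, CO cis, CN cis; Br cis, CO trans, CN cis; Br cis, CO cis, CN cis (chiral); Br cis, CO cis, CN trans.
One of these lacks any improper symmetry element and so occurs as an enantiomeric pair, giving 5 + 1 = 6 stereoisomers in total.

yes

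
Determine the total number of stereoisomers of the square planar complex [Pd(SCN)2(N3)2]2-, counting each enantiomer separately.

There are 2 geometric isomers: SCN cis; SCN trans.
Each arrangement has an internal mirror plane or centre of symmetry, so none is chiral.

2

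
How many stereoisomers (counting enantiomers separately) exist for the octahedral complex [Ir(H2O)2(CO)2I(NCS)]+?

An octahedron has six vertices in three trans pairs; every non-trans pair is cis.
The distinct arrangements are (6 in all): H2O trans, CO trans; H2O cis, CO trans; H2O cis, CO cis (3 arrangements, 2 chiral); H2O trans, CO cis.
Of these, 2 lack any improper symmetry element and so occur as enantiomeric pairs, giving 6 + 2 = 8 stereoisomers in total.

8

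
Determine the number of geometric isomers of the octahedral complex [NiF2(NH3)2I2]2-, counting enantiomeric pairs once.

5

There are 5 geometric isomers: F trans, NH3 trans, I trans; F trans, NH3 cis, I cis; F cis, NH3 trans, I cis; F cis, NH3 cis, I cis (chiral); F cis, NH3 cis, I trans.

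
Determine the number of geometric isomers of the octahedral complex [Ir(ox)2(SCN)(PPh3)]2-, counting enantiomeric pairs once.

2

In an octahedral complex each vertex has one trans partner and four cis neighbours.
Each ox is bidentate and must span two cis positions.
There are 2 geometric isomers: SCN and PPh3 mutually trans; SCN and PPh3 mutually cis (chiral).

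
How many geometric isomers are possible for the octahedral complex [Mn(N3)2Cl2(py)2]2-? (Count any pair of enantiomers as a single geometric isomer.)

5

The six octahedral sites form three mutually perpendicular trans pairs.
The distinct arrangements are (5 in all): N3 trans, Cl trans, py trans; N3 cis, Cl trans, py cis; N3 cis, Cl cis, py trans; N3 cis, Cl cis, py cis (chiral); N3 trans, Cl cis, py cis.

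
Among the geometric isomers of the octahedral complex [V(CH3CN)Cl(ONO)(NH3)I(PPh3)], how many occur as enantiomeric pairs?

15

An octahedron has six vertices in three trans pairs; every non-trans pair is cis.
Exhaustive case analysis gives 15 geometric isomers.
Of these, 15 lack any improper symmetry element and so occur as enantiomeric pairs, giving 15 + 15 = 30 stereoisomers in total.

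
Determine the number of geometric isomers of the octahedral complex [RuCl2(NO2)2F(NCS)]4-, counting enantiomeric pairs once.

The six octahedral sites form three mutually perpendicular trans pairs.
Systematic placement gives 6 geometric isomers: Cl trans, NO2 trans; Cl trans, NO2 cis; Cl cis, NO2 trans; Cl cis, NO2 cis (3 arrangements, 2 chiral).

6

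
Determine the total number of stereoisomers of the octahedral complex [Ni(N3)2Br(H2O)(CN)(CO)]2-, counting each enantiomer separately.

Exhaustive case analysis gives 9 geometric isomers.
Of these, 6 lack any improper symmetry element and so occur as enantiomeric pairs, giving 9 + 6 = 15 stereoisomers in total.

15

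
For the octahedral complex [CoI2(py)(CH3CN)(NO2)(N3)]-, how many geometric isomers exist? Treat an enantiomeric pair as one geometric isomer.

9

In an octahedral complex each vertex has one trans partner and four cis neighbours.
Placing the ligands in turn and identifying arrangements related by rotation or reflection leaves 9 distinct geometric isomers.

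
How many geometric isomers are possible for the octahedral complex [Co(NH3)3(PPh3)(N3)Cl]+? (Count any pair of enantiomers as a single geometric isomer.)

4

An octahedron has six vertices in three trans pairs; every non-trans pair is cis.
Working through the distinct placements yields 4 geometric isomers: NH3 mer (3 arrangements); NH3 fac (chiral).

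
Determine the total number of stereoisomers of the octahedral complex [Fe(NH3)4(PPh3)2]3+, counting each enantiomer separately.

2

In an octahedral complex each vertex has one trans partner and four cis neighbours.
Working through the distinct placements yields 2 geometric isomers: PPh3 trans; PPh3 cis.
Each arrangement has an internal mirror plane or centre of symmetry, so none is chiral.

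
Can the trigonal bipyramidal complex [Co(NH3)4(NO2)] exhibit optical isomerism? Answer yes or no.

no

The distinct arrangements are (2 in all): NO2 equatorial; NO2 axial.
Each arrangement has an internal mirror plane or centre of symmetry, so none is chiral.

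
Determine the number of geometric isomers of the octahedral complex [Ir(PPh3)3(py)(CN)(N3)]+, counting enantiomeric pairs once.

4

In an octahedral complex each vertex has one trans partner and four cis neighbours.
The distinct arrangements are (4 in all): PPh3 mer (3 arrangements); PPh3 fac (chiral).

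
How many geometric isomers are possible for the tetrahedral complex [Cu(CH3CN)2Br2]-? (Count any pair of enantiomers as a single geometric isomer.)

1

Only one geometric arrangement is possible.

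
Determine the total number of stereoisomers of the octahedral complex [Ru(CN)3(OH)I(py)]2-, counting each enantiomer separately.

5

An octahedron has six vertices in three trans pairs; every non-trans pair is cis.
Systematic placement gives 4 geometric isomers: CN mer (3 arrangements); CN fac (chiral).
One of these lacks any improper symmetry element and so occurs as an enantiomeric pair, giving 4 + 1 = 5 stereoisomers in total.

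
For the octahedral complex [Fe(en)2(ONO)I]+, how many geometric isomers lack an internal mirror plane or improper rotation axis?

Each en is bidentate and must span two cis positions.
Working through the distinct placements yields 2 geometric isomers: ONO and I mutually trans; ONO and I mutually cis (chiral).
One of these lacks any improper symmetry element and so occurs as an enantiomeric pair, giving 2 + 1 = 3 stereoisomers in total.

1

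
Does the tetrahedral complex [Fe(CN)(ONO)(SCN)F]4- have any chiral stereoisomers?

All four vertices of a tetrahedron are equivalent and mutually adjacent, so cis/trans isomerism cannot arise.
Only one geometric arrangement is possible; it has no improper symmetry element, so it exists as a pair of enantiomers (2 stereoisomers).

yes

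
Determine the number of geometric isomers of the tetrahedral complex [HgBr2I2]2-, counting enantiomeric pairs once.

1

In a tetrahedral complex all four positions are equivalent and every pair of ligands is adjacent — there is no cis/trans distinction.
Only one geometric arrangement is possible.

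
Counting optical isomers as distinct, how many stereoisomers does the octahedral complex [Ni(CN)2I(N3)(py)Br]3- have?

15

The six octahedral sites form three mutually perpendicular trans pairs.
Exhaustive case analysis gives 9 geometric isomers.
Of these, 6 lack any improper symmetry element and so occur as enantiomeric pairs, giving 9 + 6 = 15 stereoisomers in total.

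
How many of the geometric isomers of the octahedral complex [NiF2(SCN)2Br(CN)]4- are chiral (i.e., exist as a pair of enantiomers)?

There are 6 geometric isomers: F trans, SCN trans; F cis, SCN cis (3 arrangements, 2 chiral); F cis, SCN trans; F trans, SCN cis.
Of these, 2 lack any improper symmetry element and so occur as enantiomeric pairs, giving 6 + 2 = 8 stereoisomers in total.

2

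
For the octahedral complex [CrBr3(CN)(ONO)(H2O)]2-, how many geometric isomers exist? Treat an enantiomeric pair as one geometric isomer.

The six octahedral sites form three mutually perpendicular trans pairs.
The distinct arrangements are (4 in all): Br mer (3 arrangements); Br fac (chiral).

4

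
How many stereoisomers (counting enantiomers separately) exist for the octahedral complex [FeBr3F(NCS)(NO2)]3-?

5

In an octahedral complex each vertex has one trans partner and four cis neighbours.
There are 4 geometric isomers: Br mer (3 arrangements); Br fac (chiral).
One of these lacks any improper symmetry element and so occurs as an enantiomeric pair, giving 4 + 1 = 5 stereoisomers in total.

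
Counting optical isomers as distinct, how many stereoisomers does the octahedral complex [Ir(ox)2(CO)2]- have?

In an octahedral complex each vertex has one trans partner and four cis neighbours.
Each ox is bidentate and must span two cis positions.
There are 2 geometric isomers: CO trans; CO cis (chiral).
One of these lacks any improper symmetry element and so occurs as an enantiomeric pair, giving 2 + 1 = 3 stereoisomers in total.

3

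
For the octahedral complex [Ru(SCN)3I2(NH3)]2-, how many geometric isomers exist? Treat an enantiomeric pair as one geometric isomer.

In an octahedral complex each vertex has one trans partner and four cis neighbours.
There are 3 geometric isomers: SCN mer, I trans; SCN mer, I cis; SCN fac, I cis.

3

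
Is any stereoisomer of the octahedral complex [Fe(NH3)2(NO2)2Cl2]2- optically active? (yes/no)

yes

An octahedron has six vertices in three trans pairs; every non-trans pair is cis.
The distinct arrangements are (5 in all): NH3 trans, NO2 trans, Cl trans; NH3 cis, NO2 cis, Cl trans; NH3 cis, NO2 trans, Cl cis; NH3 cis, NO2 cis, Cl cis (chiral); NH3 trans, NO2 cis, Cl cis.
One of these lacks any improper symmetry element and so occurs as an enantiomeric pair, giving 5 + 1 = 6 stereoisomers in total.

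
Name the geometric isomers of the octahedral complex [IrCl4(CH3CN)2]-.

cis and trans

In an octahedral complex each vertex has one trans partner and four cis neighbours.
Systematic placement gives 2 geometric isomers: CH3CN trans; CH3CN cis.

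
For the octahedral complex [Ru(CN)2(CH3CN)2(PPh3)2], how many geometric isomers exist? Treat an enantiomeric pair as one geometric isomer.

5

The distinct arrangements are (5 in all): CN trans, CH3CN trans, PPh3 trans; CN cis, CH3CN trans, PPh3 cis; CN cis, CH3CN cis, PPh3 trans; CN cis, CH3CN cis, PPh3 cis (chiral); CN trans, CH3CN cis, PPh3 cis.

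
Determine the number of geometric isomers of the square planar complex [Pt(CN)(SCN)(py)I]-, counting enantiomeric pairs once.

3

In a square planar complex each vertex has one trans partner and two cis neighbours.
There are 3 geometric isomers: (CN/SCN trans, I/py trans); (CN/py trans, I/SCN trans); (CN/I trans, SCN/py trans).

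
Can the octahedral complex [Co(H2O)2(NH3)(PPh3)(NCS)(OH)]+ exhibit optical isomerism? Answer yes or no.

yes

The six octahedral sites form three mutually perpendicular trans pairs.
Placing the ligands in turn and identifying arrangements related by rotation or reflection leaves 9 distinct geometric isomers.
Of these, 6 lack any improper symmetry element and so occur as enantiomeric pairs, giving 9 + 6 = 15 stereoisomers in total.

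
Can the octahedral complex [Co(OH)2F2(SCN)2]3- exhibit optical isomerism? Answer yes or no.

yes

An octahedron has six vertices in three trans pairs; every non-trans pair is cis.
Working through the distinct placements yields 5 geometric isomers: OH trans, F trans, SCN trans; OH cis, F trans, SCN cis; OH cis, F cis, SCN trans; OH cis, F cis, SCN cis (chiral); OH trans, F cis, SCN cis.
One of these lacks any improper symmetry element and so occurs as an enantiomeric pair, giving 5 + 1 = 6 stereoisomers in total.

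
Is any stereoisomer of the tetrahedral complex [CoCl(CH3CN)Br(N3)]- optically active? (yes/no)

All four vertices of a tetrahedron are equivalent and mutually adjacent, so cis/trans isomerism cannot arise.
Only one geometric arrangement is possible; it has no improper symmetry element, so it exists as a pair of enantiomers (2 stereoisomers).

yes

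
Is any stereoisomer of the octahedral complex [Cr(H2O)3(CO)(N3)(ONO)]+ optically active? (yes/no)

yes

The six octahedral sites form three mutually perpendicular trans pairs.
Systematic placement gives 4 geometric isomers: H2O mer (3 arrangements); H2O fac (chiral).
One of these lacks any improper symmetry element and so occurs as an enantiomeric pair, giving 4 + 1 = 5 stereoisomers in total.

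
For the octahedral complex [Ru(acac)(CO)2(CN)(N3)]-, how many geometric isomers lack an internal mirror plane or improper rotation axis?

In an octahedral complex each vertex has one trans partner and four cis neighbours.
Each acac is bidentate and must span two cis positions.
There are 4 geometric isomers: CO cis (3 arrangements, 2 chiral); CO trans.
Of these, 2 lack any improper symmetry element and so occur as enantiomeric pairs, giving 4 + 2 = 6 stereoisomers in total.

2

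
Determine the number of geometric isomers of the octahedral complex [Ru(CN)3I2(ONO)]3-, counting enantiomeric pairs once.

3

An octahedron has six vertices in three trans pairs; every non-trans pair is cis.
Systematic placement gives 3 geometric isomers: CN mer, I cis; CN mer, I trans; CN fac, I cis.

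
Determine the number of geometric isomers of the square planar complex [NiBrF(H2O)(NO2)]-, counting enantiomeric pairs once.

In a square planar complex each vertex has one trans partner and two cis neighbours.
The distinct arrangements are (3 in all): (Br/H2O trans, F/NO2 trans); (Br/NO2 trans, F/H2O trans); (Br/F trans, H2O/NO2 trans).

3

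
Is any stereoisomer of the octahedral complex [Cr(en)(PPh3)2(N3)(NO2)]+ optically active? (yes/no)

In an octahedral complex each vertex has one trans partner and four cis neighbours.
Each en is bidentate and must span two cis positions.
Working through the distinct placements yields 4 geometric isomers: PPh3 cis (3 arrangements, 2 chiral); PPh3 trans.
Of these, 2 lack any improper symmetry element and so occur as enantiomeric pairs, giving 4 + 2 = 6 stereoisomers in total.

yes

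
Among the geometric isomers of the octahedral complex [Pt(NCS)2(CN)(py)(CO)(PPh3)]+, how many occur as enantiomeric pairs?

The six octahedral sites form three mutually perpendicular trans pairs.
Systematic enumeration (placing each ligand type in turn and discarding arrangements equivalent by rotation or reflection) gives 9 geometric isomers.
Of these, 6 lack any improper symmetry element and so occur as enantiomeric pairs, giving 9 + 6 = 15 stereoisomers in total.

6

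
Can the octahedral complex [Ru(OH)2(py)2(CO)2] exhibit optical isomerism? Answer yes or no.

yes

In an octahedral complex each vertex has one trans partner and four cis neighbours.
The distinct arrangements are (5 in all): OH trans, py trans, CO trans; OH cis, py cis, CO trans; OH cis, py trans, CO cis; OH cis, py cis, CO cis (chiral); OH trans, py cis, CO cis.
One of these lacks any improper symmetry element and so occurs as an enantiomeric pair, giving 5 + 1 = 6 stereoisomers in total.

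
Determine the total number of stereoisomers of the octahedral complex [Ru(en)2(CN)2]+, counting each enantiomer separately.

3

In an octahedral complex each vertex has one trans partner and four cis neighbours.
Each en is bidentate and must span two cis positions.
There are 2 geometric isomers: CN trans; CN cis (chiral).
One of these lacks any improper symmetry element and so occurs as an enantiomeric pair, giving 2 + 1 = 3 stereoisomers in total.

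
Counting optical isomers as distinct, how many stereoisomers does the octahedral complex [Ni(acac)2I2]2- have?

In an octahedral complex each vertex has one trans partner and four cis neighbours.
Each acac is bidentate and must span two cis positions.
Working through the distinct placements yields 2 geometric isomers: I trans; I cis (chiral).
One of these lacks any improper symmetry element and so occurs as an enantiomeric pair, giving 2 + 1 = 3 stereoisomers in total.

3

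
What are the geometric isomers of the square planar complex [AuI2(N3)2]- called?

cis and trans

A square has two trans pairs of vertices; adjacent vertices are cis.
The distinct arrangements are (2 in all): I cis; I trans.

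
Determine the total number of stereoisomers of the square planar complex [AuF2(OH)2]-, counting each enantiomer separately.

In a square planar complex each vertex has one trans partner and two cis neighbours.
The distinct arrangements are (2 in all): F cis; F trans.
Each arrangement has an internal mirror plane or centre of symmetry, so none is chiral.

2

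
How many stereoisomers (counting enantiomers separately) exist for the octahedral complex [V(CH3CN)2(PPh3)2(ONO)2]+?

The six octahedral sites form three mutually perpendicular trans pairs.
Systematic placement gives 5 geometric isomers: CH3CN trans, PPh3 trans, ONO trans; CH3CN trans, PPh3 cis, ONO cis; CH3CN cis, PPh3 trans, ONO cis; CH3CN cis, PPh3 cis, ONO cis (chiral); CH3CN cis, PPh3 cis, ONO trans.
One of these lacks any improper symmetry element and so occurs as an enantiomeric pair, giving 5 + 1 = 6 stereoisomers in total.

6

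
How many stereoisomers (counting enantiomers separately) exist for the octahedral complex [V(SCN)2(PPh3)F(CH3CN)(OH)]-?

The six octahedral sites form three mutually perpendicular trans pairs.
Exhaustive case analysis gives 9 geometric isomers.
Of these, 6 lack any improper symmetry element and so occur as enantiomeric pairs, giving 9 + 6 = 15 stereoisomers in total.

15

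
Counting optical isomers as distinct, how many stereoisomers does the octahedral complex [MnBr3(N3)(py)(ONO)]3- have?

In an octahedral complex each vertex has one trans partner and four cis neighbours.
Working through the distinct placements yields 4 geometric isomers: Br mer (3 arrangements); Br fac (chiral).
One of these lacks any improper symmetry element and so occurs as an enantiomeric pair, giving 4 + 1 = 5 stereoisomers in total.

5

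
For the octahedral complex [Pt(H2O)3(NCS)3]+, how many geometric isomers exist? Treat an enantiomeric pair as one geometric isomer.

2

The six octahedral sites form three mutually perpendicular trans pairs.
The distinct arrangements are (2 in all): H2O mer; H2O fac.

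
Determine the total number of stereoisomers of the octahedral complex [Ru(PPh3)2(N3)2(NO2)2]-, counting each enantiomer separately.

The six octahedral sites form three mutually perpendicular trans pairs.
The distinct arrangements are (5 in all): PPh3 trans, N3 trans, NO2 trans; PPh3 cis, N3 trans, NO2 cis; PPh3 trans, N3 cis, NO2 cis; PPh3 cis, N3 cis, NO2 cis (chiral); PPh3 cis, N3 cis, NO2 trans.
One of these lacks any improper symmetry element and so occurs as an enantiomeric pair, giving 5 + 1 = 6 stereoisomers in total.

6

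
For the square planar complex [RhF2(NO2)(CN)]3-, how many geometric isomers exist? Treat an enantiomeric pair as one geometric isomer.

2

In a square planar complex each vertex has one trans partner and two cis neighbours.
Working through the distinct placements yields 2 geometric isomers: F cis; F trans.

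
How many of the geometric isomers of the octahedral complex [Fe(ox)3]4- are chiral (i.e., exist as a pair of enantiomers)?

1

Each ox is bidentate and must span two cis positions.
Only one geometric arrangement is possible; it has no improper symmetry element, so it exists as a pair of enantiomers (2 stereoisomers).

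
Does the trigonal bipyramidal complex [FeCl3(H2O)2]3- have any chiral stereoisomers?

A trigonal bipyramid has two axial and three equatorial sites, which are chemically inequivalent.
The distinct arrangements are (3 in all): H2O both equatorial; H2O one axial, one equatorial; H2O both axial.
Each arrangement has an internal mirror plane or centre of symmetry, so none is chiral.

no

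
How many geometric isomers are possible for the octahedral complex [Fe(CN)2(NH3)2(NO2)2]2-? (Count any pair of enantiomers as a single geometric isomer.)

5

The six octahedral sites form three mutually perpendicular trans pairs.
Systematic placement gives 5 geometric isomers: CN trans, NH3 trans, NO2 trans; CN trans, NH3 cis, NO2 cis; CN cis, NH3 cis, NO2 trans; CN cis, NH3 cis, NO2 cis (chiral); CN cis, NH3 trans, NO2 cis.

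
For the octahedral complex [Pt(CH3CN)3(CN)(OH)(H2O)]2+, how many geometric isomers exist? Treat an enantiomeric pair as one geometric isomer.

4

Working through the distinct placements yields 4 geometric isomers: CH3CN mer (3 arrangements); CH3CN fac (chiral).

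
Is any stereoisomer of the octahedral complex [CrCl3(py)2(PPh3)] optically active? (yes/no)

There are 3 geometric isomers: Cl mer, py trans; Cl mer, py cis; Cl fac, py cis.
Each arrangement has an internal mirror plane or centre of symmetry, so none is chiral.

no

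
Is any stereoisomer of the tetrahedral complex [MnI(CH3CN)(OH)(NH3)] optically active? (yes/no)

yes

In a tetrahedral complex all four positions are equivalent and every pair of ligands is adjacent — there is no cis/trans distinction.
Only one geometric arrangement is possible; it has no improper symmetry element, so it exists as a pair of enantiomers (2 stereoisomers).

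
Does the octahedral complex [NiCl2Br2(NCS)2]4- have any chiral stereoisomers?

The six octahedral sites form three mutually perpendicular trans pairs.
Systematic placement gives 5 geometric isomers: Cl trans, Br trans, NCS trans; Cl cis, Br trans, NCS cis; Cl cis, Br cis, NCS trans; Cl cis, Br cis, NCS cis (chiral); Cl trans, Br cis, NCS cis.
One of these lacks any improper symmetry element and so occurs as an enantiomeric pair, giving 5 + 1 = 6 stereoisomers in total.

yes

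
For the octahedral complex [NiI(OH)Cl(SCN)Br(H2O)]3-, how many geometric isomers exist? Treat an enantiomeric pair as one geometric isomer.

15

The six octahedral sites form three mutually perpendicular trans pairs.
Systematic enumeration (placing each ligand type in turn and discarding arrangements equivalent by rotation or reflection) gives 15 geometric isomers.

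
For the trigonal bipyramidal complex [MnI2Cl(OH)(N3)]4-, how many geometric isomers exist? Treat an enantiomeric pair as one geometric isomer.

7

A trigonal bipyramid has two axial and three equatorial sites, which are chemically inequivalent.
Placing the ligands in turn and identifying arrangements related by rotation or reflection leaves 7 distinct geometric isomers.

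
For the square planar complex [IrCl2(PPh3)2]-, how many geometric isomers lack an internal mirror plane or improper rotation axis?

A square has two trans pairs of vertices; adjacent vertices are cis.
Working through the distinct placements yields 2 geometric isomers: Cl cis; Cl trans.
Each arrangement has an internal mirror plane or centre of symmetry, so none is chiral.

0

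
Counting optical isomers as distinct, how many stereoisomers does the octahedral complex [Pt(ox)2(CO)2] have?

3

In an octahedral complex each vertex has one trans partner and four cis neighbours.
Each ox is bidentate and must span two cis positions.
Systematic placement gives 2 geometric isomers: CO trans; CO cis (chiral).
One of these lacks any improper symmetry element and so occurs as an enantiomeric pair, giving 2 + 1 = 3 stereoisomers in total.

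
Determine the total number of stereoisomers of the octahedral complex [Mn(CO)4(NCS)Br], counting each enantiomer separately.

2

There are 2 geometric isomers: NCS and Br mutually cis; NCS and Br mutually trans.
Each arrangement has an internal mirror plane or centre of symmetry, so none is chiral.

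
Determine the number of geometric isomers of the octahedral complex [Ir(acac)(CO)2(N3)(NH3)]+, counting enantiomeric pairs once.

Each acac is bidentate and must span two cis positions.
The distinct arrangements are (4 in all): CO trans; CO cis (3 arrangements, 2 chiral).

4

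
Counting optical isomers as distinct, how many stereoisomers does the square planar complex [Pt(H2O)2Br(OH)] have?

2

The distinct arrangements are (2 in all): H2O cis; H2O trans.
Each arrangement has an internal mirror plane or centre of symmetry, so none is chiral.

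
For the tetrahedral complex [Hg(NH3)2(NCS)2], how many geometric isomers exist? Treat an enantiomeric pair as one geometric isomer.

1

Only one geometric arrangement is possible.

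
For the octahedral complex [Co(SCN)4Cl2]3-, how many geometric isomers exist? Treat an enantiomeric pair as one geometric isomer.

2

The distinct arrangements are (2 in all): Cl trans; Cl cis.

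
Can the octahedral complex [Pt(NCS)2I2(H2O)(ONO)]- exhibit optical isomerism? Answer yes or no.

In an octahedral complex each vertex has one trans partner and four cis neighbours.
Systematic placement gives 6 geometric isomers: NCS cis, I cis (3 arrangements, 2 chiral); NCS trans, I cis; NCS cis, I trans; NCS trans, I trans.
Of these, 2 lack any improper symmetry element and so occur as enantiomeric pairs, giving 6 + 2 = 8 stereoisomers in total.

yes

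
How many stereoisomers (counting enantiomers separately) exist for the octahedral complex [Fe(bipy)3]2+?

In an octahedral complex each vertex has one trans partner and four cis neighbours.
Each bipy is bidentate and must span two cis positions.
Only one geometric arrangement is possible; it has no improper symmetry element, so it exists as a pair of enantiomers (2 stereoisomers).

2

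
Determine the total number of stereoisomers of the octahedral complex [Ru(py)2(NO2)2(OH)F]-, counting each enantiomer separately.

Working through the distinct placements yields 6 geometric isomers: py trans, NO2 cis; py cis, NO2 cis (3 arrangements, 2 chiral); py trans, NO2 trans; py cis, NO2 trans.
Of these, 2 lack any improper symmetry element and so occur as enantiomeric pairs, giving 6 + 2 = 8 stereoisomers in total.

8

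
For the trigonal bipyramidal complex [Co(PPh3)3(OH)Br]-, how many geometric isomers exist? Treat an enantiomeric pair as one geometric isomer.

Working through the distinct placements yields 4 geometric isomers: OH axial, Br axial; OH equatorial, Br axial; OH axial, Br equatorial; OH equatorial, Br equatorial.

4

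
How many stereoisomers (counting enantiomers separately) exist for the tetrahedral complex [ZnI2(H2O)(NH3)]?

Only one geometric arrangement is possible.

1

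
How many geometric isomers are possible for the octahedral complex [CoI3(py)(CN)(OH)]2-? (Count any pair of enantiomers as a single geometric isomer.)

There are 4 geometric isomers: I mer (3 arrangements); I fac (chiral).

4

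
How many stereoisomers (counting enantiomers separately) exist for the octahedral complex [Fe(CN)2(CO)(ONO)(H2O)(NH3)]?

15

The six octahedral sites form three mutually perpendicular trans pairs.
Systematic enumeration (placing each ligand type in turn and discarding arrangements equivalent by rotation or reflection) gives 9 geometric isomers.
Of these, 6 lack any improper symmetry element and so occur as enantiomeric pairs, giving 9 + 6 = 15 stereoisomers in total.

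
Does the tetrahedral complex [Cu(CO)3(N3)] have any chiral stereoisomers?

Only one geometric arrangement is possible.

no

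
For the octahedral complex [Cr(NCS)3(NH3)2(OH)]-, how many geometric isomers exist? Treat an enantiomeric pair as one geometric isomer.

3

The six octahedral sites form three mutually perpendicular trans pairs.
Systematic placement gives 3 geometric isomers: NCS mer, NH3 cis; NCS mer, NH3 trans; NCS fac, NH3 cis.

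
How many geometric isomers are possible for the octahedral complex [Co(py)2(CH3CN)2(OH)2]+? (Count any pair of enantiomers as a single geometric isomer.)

In an octahedral complex each vertex has one trans partner and four cis neighbours.
Systematic placement gives 5 geometric isomers: py trans, CH3CN trans, OH trans; py cis, CH3CN trans, OH cis; py trans, CH3CN cis, OH cis; py cis, CH3CN cis, OH cis (chiral); py cis, CH3CN cis, OH trans.

5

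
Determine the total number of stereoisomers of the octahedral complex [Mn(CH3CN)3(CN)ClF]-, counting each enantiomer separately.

5

Systematic placement gives 4 geometric isomers: CH3CN mer (3 arrangements); CH3CN fac (chiral).
One of these lacks any improper symmetry element and so occurs as an enantiomeric pair, giving 4 + 1 = 5 stereoisomers in total.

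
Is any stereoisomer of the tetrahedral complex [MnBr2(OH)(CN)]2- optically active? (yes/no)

Only one geometric arrangement is possible.

no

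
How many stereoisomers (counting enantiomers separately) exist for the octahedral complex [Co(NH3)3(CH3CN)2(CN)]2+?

3

An octahedron has six vertices in three trans pairs; every non-trans pair is cis.
Systematic placement gives 3 geometric isomers: NH3 mer, CH3CN trans; NH3 mer, CH3CN cis; NH3 fac, CH3CN cis.
Each arrangement has an internal mirror plane or centre of symmetry, so none is chiral.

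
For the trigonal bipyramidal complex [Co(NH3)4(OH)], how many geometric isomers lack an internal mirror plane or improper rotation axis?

0

Working through the distinct placements yields 2 geometric isomers: OH equatorial; OH axial.
Each arrangement has an internal mirror plane or centre of symmetry, so none is chiral.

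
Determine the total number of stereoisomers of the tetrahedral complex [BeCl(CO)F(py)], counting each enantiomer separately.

2

All four vertices of a tetrahedron are equivalent and mutually adjacent, so cis/trans isomerism cannot arise.
Only one geometric arrangement is possible; it has no improper symmetry element, so it exists as a pair of enantiomers (2 stereoisomers).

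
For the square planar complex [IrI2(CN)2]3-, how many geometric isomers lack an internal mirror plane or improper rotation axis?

0

Systematic placement gives 2 geometric isomers: I cis; I trans.
Each arrangement has an internal mirror plane or centre of symmetry, so none is chiral.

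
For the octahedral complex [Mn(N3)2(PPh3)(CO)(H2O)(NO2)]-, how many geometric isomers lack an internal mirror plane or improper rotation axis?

Systematic enumeration (placing each ligand type in turn and discarding arrangements equivalent by rotation or reflection) gives 9 geometric isomers.
Of these, 6 lack any improper symmetry element and so occur as enantiomeric pairs, giving 9 + 6 = 15 stereoisomers in total.

6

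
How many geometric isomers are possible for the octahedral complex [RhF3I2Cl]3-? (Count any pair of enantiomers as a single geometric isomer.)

3

There are 3 geometric isomers: F mer, I trans; F fac, I cis; F mer, I cis.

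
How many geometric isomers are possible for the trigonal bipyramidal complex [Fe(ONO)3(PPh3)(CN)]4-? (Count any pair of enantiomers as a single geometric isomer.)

In a trigonal bipyramid the two axial positions differ from the three equatorial ones.
Systematic placement gives 4 geometric isomers: PPh3 equatorial, CN axial; PPh3 axial, CN axial; PPh3 equatorial, CN equatorial; PPh3 axial, CN equatorial.

4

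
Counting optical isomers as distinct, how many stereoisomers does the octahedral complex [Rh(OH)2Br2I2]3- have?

6

The six octahedral sites form three mutually perpendicular trans pairs.
Systematic placement gives 5 geometric isomers: OH trans, Br trans, I trans; OH cis, Br trans, I cis; OH trans, Br cis, I cis; OH cis, Br cis, I cis (chiral); OH cis, Br cis, I trans.
One of these lacks any improper symmetry element and so occurs as an enantiomeric pair, giving 5 + 1 = 6 stereoisomers in total.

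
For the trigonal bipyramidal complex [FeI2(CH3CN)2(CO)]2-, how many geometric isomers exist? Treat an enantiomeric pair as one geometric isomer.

5

In a trigonal bipyramid the two axial positions differ from the three equatorial ones.
Placing the ligands in turn and identifying arrangements related by rotation or reflection leaves 5 distinct geometric isomers.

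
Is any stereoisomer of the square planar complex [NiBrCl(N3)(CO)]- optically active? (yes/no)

A square has two trans pairs of vertices; adjacent vertices are cis.
Working through the distinct placements yields 3 geometric isomers: (Br/Cl trans, CO/N3 trans); (Br/N3 trans, CO/Cl trans); (Br/CO trans, Cl/N3 trans).
Each arrangement has an internal mirror plane or centre of symmetry, so none is chiral.

no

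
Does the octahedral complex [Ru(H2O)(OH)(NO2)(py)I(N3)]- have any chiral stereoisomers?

An octahedron has six vertices in three trans pairs; every non-trans pair is cis.
Systematic enumeration (placing each ligand type in turn and discarding arrangements equivalent by rotation or reflection) gives 15 geometric isomers.
Of these, 15 lack any improper symmetry element and so occur as enantiomeric pairs, giving 15 + 15 = 30 stereoisomers in total.

yes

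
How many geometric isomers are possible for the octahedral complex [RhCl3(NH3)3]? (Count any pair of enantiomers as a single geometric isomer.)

2

An octahedron has six vertices in three trans pairs; every non-trans pair is cis.
Systematic placement gives 2 geometric isomers: Cl mer; Cl fac.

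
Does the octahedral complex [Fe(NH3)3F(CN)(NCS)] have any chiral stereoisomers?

yes

In an octahedral complex each vertex has one trans partner and four cis neighbours.
The distinct arrangements are (4 in all): NH3 mer (3 arrangements); NH3 fac (chiral).
One of these lacks any improper symmetry element and so occurs as an enantiomeric pair, giving 4 + 1 = 5 stereoisomers in total.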